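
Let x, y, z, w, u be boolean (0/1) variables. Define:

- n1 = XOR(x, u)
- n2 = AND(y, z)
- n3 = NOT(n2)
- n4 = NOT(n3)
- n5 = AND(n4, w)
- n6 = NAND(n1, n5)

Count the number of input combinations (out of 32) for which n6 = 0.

2

n6 = NAND(n1, n5) must be 0, so both n1 = 1 and n5 = 1.
n1 = XOR(x, u) must be 1, so x and u differ.
Satisfying assignments:
  x=0, y=1, z=1, w=1, u=1
  x=1, y=1, z=1, w=1, u=0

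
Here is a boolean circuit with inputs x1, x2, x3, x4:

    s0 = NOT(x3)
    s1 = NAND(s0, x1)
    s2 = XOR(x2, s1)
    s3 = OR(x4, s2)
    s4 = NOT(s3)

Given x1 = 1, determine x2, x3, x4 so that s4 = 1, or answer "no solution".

x2=0 x3=0 x4=0

s4 = NOT(s3) must be 1, so s3 = 0.
s3 = OR(x4, s2) must be 0, so both x4 = 0 and s2 = 0.
Check with x1 = 1 and x2=0, x3=0, x4=0:
s0 = NOT(x3) = NOT 0 = 1
s1 = NAND(s0, x1) = NAND(1, 1) = 0
s2 = XOR(x2, s1) = XOR(0, 0) = 0
s3 = OR(x4, s2) = OR(0, 0) = 0
s4 = NOT(s3) = NOT 0 = 1
So s4 = 1.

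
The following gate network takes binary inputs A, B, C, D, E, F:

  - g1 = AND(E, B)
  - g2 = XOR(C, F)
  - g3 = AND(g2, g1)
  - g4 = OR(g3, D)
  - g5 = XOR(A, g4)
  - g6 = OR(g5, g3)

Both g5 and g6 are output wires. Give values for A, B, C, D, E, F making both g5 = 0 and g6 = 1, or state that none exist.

Check with A=1, B=1, C=1, D=1, E=1, F=0:
g1 = AND(E, B) = AND(1, 1) = 1
g2 = XOR(C, F) = XOR(1, 0) = 1
g3 = AND(g2, g1) = AND(1, 1) = 1
g4 = OR(g3, D) = OR(1, 1) = 1
g5 = XOR(A, g4) = XOR(1, 1) = 0
g6 = OR(g5, g3) = OR(0, 1) = 1
So g5 = 0 and g6 = 1.

A=1, B=1, C=1, D=1, E=1, F=0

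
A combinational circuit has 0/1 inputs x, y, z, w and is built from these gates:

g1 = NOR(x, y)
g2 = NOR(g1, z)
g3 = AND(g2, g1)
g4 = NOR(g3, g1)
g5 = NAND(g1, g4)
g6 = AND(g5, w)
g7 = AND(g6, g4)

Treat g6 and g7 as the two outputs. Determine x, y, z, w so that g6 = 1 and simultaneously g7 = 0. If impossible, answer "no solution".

Check with x=0 y=0 z=1 w=1:
g1 = NOR(x, y) = NOR(0, 0) = 1
g2 = NOR(g1, z) = NOR(1, 1) = 0
g3 = AND(g2, g1) = AND(0, 1) = 0
g4 = NOR(g3, g1) = NOR(0, 1) = 0
g5 = NAND(g1, g4) = NAND(1, 0) = 1
g6 = AND(g5, w) = AND(1, 1) = 1
g7 = AND(g6, g4) = AND(1, 0) = 0
So g6 = 1 and g7 = 0.

x=0 y=0 z=1 w=1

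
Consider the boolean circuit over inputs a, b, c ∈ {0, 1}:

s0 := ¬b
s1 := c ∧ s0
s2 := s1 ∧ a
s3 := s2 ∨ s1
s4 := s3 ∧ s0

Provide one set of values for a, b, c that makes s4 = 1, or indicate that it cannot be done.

s4 = s3 ∧ s0 must be 1, so both s3 = 1 and s0 = 1.
s3 = s2 ∨ s1 must be 1, so at least one of s2, s1 is 1.
Check with a=0 b=0 c=1:
s0 = ¬b = ¬0 = 1
s1 = c ∧ s0 = 1 ∧ 1 = 1
s2 = s1 ∧ a = 1 ∧ 0 = 0
s3 = s2 ∨ s1 = 0 ∨ 1 = 1
s4 = s3 ∧ s0 = 1 ∧ 1 = 1
So s4 = 1 as required.

a=0 b=0 c=1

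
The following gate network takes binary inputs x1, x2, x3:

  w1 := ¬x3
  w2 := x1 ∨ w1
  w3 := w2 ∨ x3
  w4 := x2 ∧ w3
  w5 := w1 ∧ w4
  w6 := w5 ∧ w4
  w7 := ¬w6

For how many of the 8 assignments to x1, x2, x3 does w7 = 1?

w7 = ¬w6 must be 1, so w6 = 0.
w6 = w5 ∧ w4 must be 0, so at least one of w5, w4 is 0.
Satisfying assignments:
  x1=0, x2=0, x3=0
  x1=0, x2=0, x3=1
  x1=0, x2=1, x3=1
  x1=1, x2=0, x3=0
  x1=1, x2=0, x3=1
  x1=1, x2=1, x3=1

6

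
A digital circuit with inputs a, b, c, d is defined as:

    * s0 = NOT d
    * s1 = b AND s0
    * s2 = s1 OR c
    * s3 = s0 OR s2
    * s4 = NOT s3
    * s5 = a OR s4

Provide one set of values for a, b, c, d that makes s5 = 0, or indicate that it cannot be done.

s5 = a OR s4 must be 0, so both a = 0 and s4 = 0.
s4 = NOT s3 must be 0, so s3 = 1.
Check with a=0, b=1, c=1, d=0:
s0 = NOT d = NOT 0 = 1
s1 = b AND s0 = 1 AND 1 = 1
s2 = s1 OR c = 1 OR 1 = 1
s3 = s0 OR s2 = 1 OR 1 = 1
s4 = NOT s3 = NOT 1 = 0
s5 = a OR s4 = 0 OR 0 = 0
So s5 = 0 as required.

a=0, b=1, c=1, d=0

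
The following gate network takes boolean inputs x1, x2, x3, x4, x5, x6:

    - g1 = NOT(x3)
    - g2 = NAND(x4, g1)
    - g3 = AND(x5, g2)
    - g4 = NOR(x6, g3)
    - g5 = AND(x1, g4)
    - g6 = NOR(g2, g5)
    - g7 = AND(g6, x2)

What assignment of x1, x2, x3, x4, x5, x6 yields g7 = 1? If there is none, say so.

g7 = AND(g6, x2) must be 1, so both g6 = 1 and x2 = 1.
g6 = NOR(g2, g5) must be 1, so both g2 = 0 and g5 = 0.
g2 = NAND(x4, g1) must be 0, so both x4 = 1 and g1 = 1.
Check with x1=1 x2=1 x3=0 x4=1 x5=0 x6=1:
g1 = NOT(x3) = NOT 0 = 1
g2 = NAND(x4, g1) = NAND(1, 1) = 0
g3 = AND(x5, g2) = AND(0, 0) = 0
g4 = NOR(x6, g3) = NOR(1, 0) = 0
g5 = AND(x1, g4) = AND(1, 0) = 0
g6 = NOR(g2, g5) = NOR(0, 0) = 1
g7 = AND(g6, x2) = AND(1, 1) = 1
So g7 = 1 as required.

x1=1 x2=1 x3=0 x4=1 x5=0 x6=1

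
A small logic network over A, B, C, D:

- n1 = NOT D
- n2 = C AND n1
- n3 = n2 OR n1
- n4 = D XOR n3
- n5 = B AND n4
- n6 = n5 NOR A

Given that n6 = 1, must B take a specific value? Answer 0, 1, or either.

0

n6 = n5 NOR A must be 1, so both n5 = 0 and A = 0.
Every assignment with n6 = 1 has B = 0; there are 4 such assignment(s).
  A=0, B=0, C=0, D=0
  A=0, B=0, C=0, D=1
  A=0, B=0, C=1, D=0
  A=0, B=0, C=1, D=1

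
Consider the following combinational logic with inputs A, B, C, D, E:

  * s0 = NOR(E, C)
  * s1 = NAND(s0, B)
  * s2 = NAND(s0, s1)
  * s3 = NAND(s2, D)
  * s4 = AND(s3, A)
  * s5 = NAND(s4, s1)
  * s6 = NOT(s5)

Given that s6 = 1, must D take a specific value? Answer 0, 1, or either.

either

Both values of D occur among assignments with s6 = 1:
  D=0: A=1, B=0, C=0, D=0, E=0
  D=1: A=1, B=0, C=0, D=1, E=0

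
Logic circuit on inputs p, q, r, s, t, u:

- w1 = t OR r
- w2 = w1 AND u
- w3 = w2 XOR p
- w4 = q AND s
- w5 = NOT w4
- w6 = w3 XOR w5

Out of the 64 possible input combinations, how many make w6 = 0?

32

w6 = w3 XOR w5 must be 0, so w3 and w5 are equal.
Enumerating the 64 input combinations, 32 give w6 = 0 and 32 give w6 = 1.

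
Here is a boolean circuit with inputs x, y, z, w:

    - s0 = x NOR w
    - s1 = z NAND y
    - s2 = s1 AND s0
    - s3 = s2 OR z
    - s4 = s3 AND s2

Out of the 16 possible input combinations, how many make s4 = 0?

s4 = s3 AND s2 must be 0, so at least one of s3, s2 is 0.
Enumerating the 16 input combinations, 13 give s4 = 0 and 3 give s4 = 1.

13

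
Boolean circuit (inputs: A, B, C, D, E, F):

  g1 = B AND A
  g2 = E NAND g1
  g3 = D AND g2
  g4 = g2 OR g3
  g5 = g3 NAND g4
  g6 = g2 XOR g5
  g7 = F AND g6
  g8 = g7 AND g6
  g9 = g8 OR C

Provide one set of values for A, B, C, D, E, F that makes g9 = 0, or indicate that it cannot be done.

g9 = g8 OR C must be 0, so both g8 = 0 and C = 0.
g8 = g7 AND g6 must be 0, so at least one of g7, g6 is 0.
Check with A=1, B=0, C=0, D=0, E=1, F=1:
g1 = B AND A = 0 AND 1 = 0
g2 = E NAND g1 = 1 NAND 0 = 1
g3 = D AND g2 = 0 AND 1 = 0
g4 = g2 OR g3 = 1 OR 0 = 1
g5 = g3 NAND g4 = 0 NAND 1 = 1
g6 = g2 XOR g5 = 1 XOR 1 = 0
g7 = F AND g6 = 1 AND 0 = 0
g8 = g7 AND g6 = 0 AND 0 = 0
g9 = g8 OR C = 0 OR 0 = 0
So g9 = 0 as required.

A=1, B=0, C=0, D=0, E=1, F=1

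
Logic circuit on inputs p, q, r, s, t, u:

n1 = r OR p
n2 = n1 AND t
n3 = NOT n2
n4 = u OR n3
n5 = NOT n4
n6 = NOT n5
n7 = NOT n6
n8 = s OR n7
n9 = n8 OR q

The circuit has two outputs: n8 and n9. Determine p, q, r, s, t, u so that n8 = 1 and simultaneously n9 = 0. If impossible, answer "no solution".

Across all 64 input combinations, none give both n8 = 1 and n9 = 0.

no solution exists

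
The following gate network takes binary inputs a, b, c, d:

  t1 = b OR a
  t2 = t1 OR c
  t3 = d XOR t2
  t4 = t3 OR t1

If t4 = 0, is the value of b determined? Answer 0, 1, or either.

0

t4 = t3 OR t1 must be 0, so both t3 = 0 and t1 = 0.
t3 = d XOR t2 must be 0, so d and t2 are equal.
t1 = b OR a must be 0, so both b = 0 and a = 0.
Every assignment with t4 = 0 has b = 0; there are 2 such assignment(s).
  a=0, b=0, c=0, d=0
  a=0, b=0, c=1, d=1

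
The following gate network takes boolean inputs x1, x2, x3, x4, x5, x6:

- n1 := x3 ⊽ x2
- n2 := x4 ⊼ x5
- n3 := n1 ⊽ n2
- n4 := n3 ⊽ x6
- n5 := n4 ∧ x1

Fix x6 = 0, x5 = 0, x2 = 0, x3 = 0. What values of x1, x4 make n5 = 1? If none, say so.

x1=1, x4=0

n5 = n4 ∧ x1 must be 1, so both n4 = 1 and x1 = 1.
n4 = n3 ⊽ x6 must be 1, so both n3 = 0 and x6 = 0.
Check with x6 = 0, x5 = 0, x2 = 0, x3 = 0 and x1=1, x4=0:
n1 = x3 ⊽ x2 = 0 ⊽ 0 = 1
n2 = x4 ⊼ x5 = 0 ⊼ 0 = 1
n3 = n1 ⊽ n2 = 1 ⊽ 1 = 0
n4 = n3 ⊽ x6 = 0 ⊽ 0 = 1
n5 = n4 ∧ x1 = 1 ∧ 1 = 1
So n5 = 1.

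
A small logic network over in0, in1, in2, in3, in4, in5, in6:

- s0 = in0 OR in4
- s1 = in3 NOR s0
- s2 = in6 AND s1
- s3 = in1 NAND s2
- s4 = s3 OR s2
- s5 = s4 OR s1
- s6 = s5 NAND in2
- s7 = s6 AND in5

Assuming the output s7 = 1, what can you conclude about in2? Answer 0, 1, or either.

0

s7 = s6 AND in5 must be 1, so both s6 = 1 and in5 = 1.
Every assignment with s7 = 1 has in2 = 0; there are 32 such assignment(s).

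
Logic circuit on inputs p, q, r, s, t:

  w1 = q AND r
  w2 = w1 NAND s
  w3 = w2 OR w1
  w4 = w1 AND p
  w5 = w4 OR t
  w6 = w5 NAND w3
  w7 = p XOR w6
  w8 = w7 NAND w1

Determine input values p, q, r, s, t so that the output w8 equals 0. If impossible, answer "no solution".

p=1, q=1, r=1, s=1, t=0

w8 = w7 NAND w1 must be 0, so both w7 = 1 and w1 = 1.
w7 = p XOR w6 must be 1, so p and w6 differ.
w1 = q AND r must be 1, so both q = 1 and r = 1.
Check with p=1, q=1, r=1, s=1, t=0:
w1 = q AND r = 1 AND 1 = 1
w2 = w1 NAND s = 1 NAND 1 = 0
w3 = w2 OR w1 = 0 OR 1 = 1
w4 = w1 AND p = 1 AND 1 = 1
w5 = w4 OR t = 1 OR 0 = 1
w6 = w5 NAND w3 = 1 NAND 1 = 0
w7 = p XOR w6 = 1 XOR 0 = 1
w8 = w7 NAND w1 = 1 NAND 1 = 0
So w8 = 0 as required.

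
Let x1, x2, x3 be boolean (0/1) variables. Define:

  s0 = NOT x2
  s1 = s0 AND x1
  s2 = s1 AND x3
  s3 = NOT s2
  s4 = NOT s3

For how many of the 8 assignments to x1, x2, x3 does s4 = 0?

7

s4 = NOT s3 must be 0, so s3 = 1.
s3 = NOT s2 must be 1, so s2 = 0.
s2 = s1 AND x3 must be 0, so at least one of s1, x3 is 0.
Enumerating the 8 input combinations, 7 give s4 = 0 and 1 give s4 = 1.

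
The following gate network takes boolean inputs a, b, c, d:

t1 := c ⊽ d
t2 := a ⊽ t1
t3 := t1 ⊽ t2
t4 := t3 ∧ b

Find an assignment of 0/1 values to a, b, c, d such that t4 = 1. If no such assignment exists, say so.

a=1, b=1, c=0, d=1

t4 = t3 ∧ b must be 1, so both t3 = 1 and b = 1.
t3 = t1 ⊽ t2 must be 1, so both t1 = 0 and t2 = 0.
Check with a=1, b=1, c=0, d=1:
t1 = c ⊽ d = 0 ⊽ 1 = 0
t2 = a ⊽ t1 = 1 ⊽ 0 = 0
t3 = t1 ⊽ t2 = 0 ⊽ 0 = 1
t4 = t3 ∧ b = 1 ∧ 1 = 1
So t4 = 1 as required.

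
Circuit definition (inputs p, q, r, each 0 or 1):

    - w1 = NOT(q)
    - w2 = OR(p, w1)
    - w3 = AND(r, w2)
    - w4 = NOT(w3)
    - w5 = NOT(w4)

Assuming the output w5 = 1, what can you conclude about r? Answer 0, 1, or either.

1

w5 = NOT(w4) must be 1, so w4 = 0.
w4 = NOT(w3) must be 0, so w3 = 1.
w3 = AND(r, w2) must be 1, so both r = 1 and w2 = 1.
Every assignment with w5 = 1 has r = 1; there are 3 such assignment(s).
  p=0, q=0, r=1
  p=1, q=0, r=1
  p=1, q=1, r=1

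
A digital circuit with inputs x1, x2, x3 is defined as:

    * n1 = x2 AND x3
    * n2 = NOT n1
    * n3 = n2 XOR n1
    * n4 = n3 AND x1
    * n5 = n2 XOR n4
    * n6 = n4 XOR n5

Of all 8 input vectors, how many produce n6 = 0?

n6 = n4 XOR n5 must be 0, so n4 and n5 are equal.
Satisfying assignments:
  x1=0, x2=1, x3=1
  x1=1, x2=1, x3=1

2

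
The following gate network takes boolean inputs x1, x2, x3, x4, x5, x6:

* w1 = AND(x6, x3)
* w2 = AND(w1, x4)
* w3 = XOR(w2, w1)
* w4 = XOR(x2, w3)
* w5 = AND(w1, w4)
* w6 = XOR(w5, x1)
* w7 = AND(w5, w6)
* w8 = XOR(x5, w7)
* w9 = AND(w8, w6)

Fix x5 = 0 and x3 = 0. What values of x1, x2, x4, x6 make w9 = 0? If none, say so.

Check with x5 = 0 and x3 = 0 and x1=1, x2=1, x4=0, x6=0:
w1 = AND(x6, x3) = AND(0, 0) = 0
w2 = AND(w1, x4) = AND(0, 0) = 0
w3 = XOR(w2, w1) = XOR(0, 0) = 0
w4 = XOR(x2, w3) = XOR(1, 0) = 1
w5 = AND(w1, w4) = AND(0, 1) = 0
w6 = XOR(w5, x1) = XOR(0, 1) = 1
w7 = AND(w5, w6) = AND(0, 1) = 0
w8 = XOR(x5, w7) = XOR(0, 0) = 0
w9 = AND(w8, w6) = AND(0, 1) = 0
So w9 = 0.

x1=1 x2=1 x4=0 x6=0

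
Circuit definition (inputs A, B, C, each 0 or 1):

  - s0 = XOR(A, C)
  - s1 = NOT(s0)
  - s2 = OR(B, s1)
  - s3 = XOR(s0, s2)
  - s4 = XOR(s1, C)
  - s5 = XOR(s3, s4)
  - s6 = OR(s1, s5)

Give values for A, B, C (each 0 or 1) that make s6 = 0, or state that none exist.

Check with A=0 B=0 C=1:
s0 = XOR(A, C) = XOR(0, 1) = 1
s1 = NOT(s0) = NOT 1 = 0
s2 = OR(B, s1) = OR(0, 0) = 0
s3 = XOR(s0, s2) = XOR(1, 0) = 1
s4 = XOR(s1, C) = XOR(0, 1) = 1
s5 = XOR(s3, s4) = XOR(1, 1) = 0
s6 = OR(s1, s5) = OR(0, 0) = 0
So s6 = 0 as required.

A=0 B=0 C=1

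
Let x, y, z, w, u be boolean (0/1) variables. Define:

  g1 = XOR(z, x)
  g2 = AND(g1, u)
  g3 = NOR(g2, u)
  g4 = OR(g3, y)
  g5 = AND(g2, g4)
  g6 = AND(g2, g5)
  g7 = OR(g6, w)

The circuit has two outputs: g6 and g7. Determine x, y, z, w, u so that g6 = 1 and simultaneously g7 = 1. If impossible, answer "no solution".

Check with x=1, y=1, z=0, w=0, u=1:
g1 = XOR(z, x) = XOR(0, 1) = 1
g2 = AND(g1, u) = AND(1, 1) = 1
g3 = NOR(g2, u) = NOR(1, 1) = 0
g4 = OR(g3, y) = OR(0, 1) = 1
g5 = AND(g2, g4) = AND(1, 1) = 1
g6 = AND(g2, g5) = AND(1, 1) = 1
g7 = OR(g6, w) = OR(1, 0) = 1
So g6 = 1 and g7 = 1.

x=1, y=1, z=0, w=0, u=1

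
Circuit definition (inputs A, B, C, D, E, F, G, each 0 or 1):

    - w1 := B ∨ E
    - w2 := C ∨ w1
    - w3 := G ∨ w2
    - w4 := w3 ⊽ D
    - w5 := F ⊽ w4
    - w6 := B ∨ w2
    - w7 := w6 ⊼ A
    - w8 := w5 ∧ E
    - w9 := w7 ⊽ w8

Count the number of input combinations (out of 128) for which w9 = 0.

88

w9 = w7 ⊽ w8 must be 0, so at least one of w7, w8 is 1.
Enumerating the 128 input combinations, 88 give w9 = 0 and 40 give w9 = 1.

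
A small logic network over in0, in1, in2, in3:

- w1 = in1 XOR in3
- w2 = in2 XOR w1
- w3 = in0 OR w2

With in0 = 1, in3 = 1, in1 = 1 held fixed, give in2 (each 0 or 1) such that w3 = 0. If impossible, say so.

no solution exists

With in0 = 1, in3 = 1, in1 = 1 fixed, none of the 2 settings of in2 give w3 = 0.
For example, with in2=0:
w1 = in1 XOR in3 = 1 XOR 1 = 0
w2 = in2 XOR w1 = 0 XOR 0 = 0
w3 = in0 OR w2 = 1 OR 0 = 1
giving w3 = 1 ≠ 0.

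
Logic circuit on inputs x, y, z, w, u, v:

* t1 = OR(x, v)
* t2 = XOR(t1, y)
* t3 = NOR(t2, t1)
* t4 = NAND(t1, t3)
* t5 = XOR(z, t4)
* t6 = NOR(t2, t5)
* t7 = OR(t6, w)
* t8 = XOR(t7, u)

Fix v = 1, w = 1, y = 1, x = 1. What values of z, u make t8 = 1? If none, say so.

z=0, u=0

Check with v = 1, w = 1, y = 1, x = 1 and z=0, u=0:
t1 = OR(x, v) = OR(1, 1) = 1
t2 = XOR(t1, y) = XOR(1, 1) = 0
t3 = NOR(t2, t1) = NOR(0, 1) = 0
t4 = NAND(t1, t3) = NAND(1, 0) = 1
t5 = XOR(z, t4) = XOR(0, 1) = 1
t6 = NOR(t2, t5) = NOR(0, 1) = 0
t7 = OR(t6, w) = OR(0, 1) = 1
t8 = XOR(t7, u) = XOR(1, 0) = 1
So t8 = 1.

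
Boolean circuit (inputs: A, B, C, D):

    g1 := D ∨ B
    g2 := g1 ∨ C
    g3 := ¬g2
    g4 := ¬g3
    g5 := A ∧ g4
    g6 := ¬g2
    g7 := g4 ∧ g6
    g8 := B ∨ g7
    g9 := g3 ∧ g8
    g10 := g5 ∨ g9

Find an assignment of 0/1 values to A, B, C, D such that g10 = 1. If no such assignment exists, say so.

A=1, B=0, C=1, D=0

Check with A=1, B=0, C=1, D=0:
g1 = D ∨ B = 0 ∨ 0 = 0
g2 = g1 ∨ C = 0 ∨ 1 = 1
g3 = ¬g2 = ¬1 = 0
g4 = ¬g3 = ¬0 = 1
g5 = A ∧ g4 = 1 ∧ 1 = 1
g6 = ¬g2 = ¬1 = 0
g7 = g4 ∧ g6 = 1 ∧ 0 = 0
g8 = B ∨ g7 = 0 ∨ 0 = 0
g9 = g3 ∧ g8 = 0 ∧ 0 = 0
g10 = g5 ∨ g9 = 1 ∨ 0 = 1
So g10 = 1 as required.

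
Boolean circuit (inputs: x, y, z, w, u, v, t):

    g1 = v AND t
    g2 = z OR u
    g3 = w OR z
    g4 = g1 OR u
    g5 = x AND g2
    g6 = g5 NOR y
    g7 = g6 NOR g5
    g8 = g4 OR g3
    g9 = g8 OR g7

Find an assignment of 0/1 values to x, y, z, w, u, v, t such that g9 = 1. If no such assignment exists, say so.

g9 = g8 OR g7 must be 1, so at least one of g8, g7 is 1.
Check with x=0, y=1, z=0, w=0, u=1, v=0, t=1:
g1 = v AND t = 0 AND 1 = 0
g2 = z OR u = 0 OR 1 = 1
g3 = w OR z = 0 OR 0 = 0
g4 = g1 OR u = 0 OR 1 = 1
g5 = x AND g2 = 0 AND 1 = 0
g6 = g5 NOR y = 0 NOR 1 = 0
g7 = g6 NOR g5 = 0 NOR 0 = 1
g8 = g4 OR g3 = 1 OR 0 = 1
g9 = g8 OR g7 = 1 OR 1 = 1
So g9 = 1 as required.

x=0, y=1, z=0, w=0, u=1, v=0, t=1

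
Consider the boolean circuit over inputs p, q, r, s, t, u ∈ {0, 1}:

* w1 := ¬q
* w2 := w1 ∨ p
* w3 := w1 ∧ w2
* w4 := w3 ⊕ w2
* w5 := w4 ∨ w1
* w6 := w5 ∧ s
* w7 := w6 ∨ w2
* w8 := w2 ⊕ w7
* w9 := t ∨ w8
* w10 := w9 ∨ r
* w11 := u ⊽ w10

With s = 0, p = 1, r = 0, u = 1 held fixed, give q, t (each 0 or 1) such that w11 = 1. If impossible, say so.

no solution exists

With s = 0, p = 1, r = 0, u = 1 fixed, none of the 4 settings of q, t give w11 = 1.
For example, with q=1, t=0:
w1 = ¬q = ¬1 = 0
w2 = w1 ∨ p = 0 ∨ 1 = 1
w3 = w1 ∧ w2 = 0 ∧ 1 = 0
w4 = w3 ⊕ w2 = 0 ⊕ 1 = 1
w5 = w4 ∨ w1 = 1 ∨ 0 = 1
w6 = w5 ∧ s = 1 ∧ 0 = 0
w7 = w6 ∨ w2 = 0 ∨ 1 = 1
w8 = w2 ⊕ w7 = 1 ⊕ 1 = 0
w9 = t ∨ w8 = 0 ∨ 0 = 0
w10 = w9 ∨ r = 0 ∨ 0 = 0
w11 = u ⊽ w10 = 1 ⊽ 0 = 0
giving w11 = 0 ≠ 1.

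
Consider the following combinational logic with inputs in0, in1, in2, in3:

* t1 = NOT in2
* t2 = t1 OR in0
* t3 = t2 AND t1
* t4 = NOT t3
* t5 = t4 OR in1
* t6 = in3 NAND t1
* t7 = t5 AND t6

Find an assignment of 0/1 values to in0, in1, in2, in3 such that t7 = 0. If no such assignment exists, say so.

in0=1, in1=0, in2=0, in3=0

t7 = t5 AND t6 must be 0, so at least one of t5, t6 is 0.
Check with in0=1, in1=0, in2=0, in3=0:
t1 = NOT in2 = NOT 0 = 1
t2 = t1 OR in0 = 1 OR 1 = 1
t3 = t2 AND t1 = 1 AND 1 = 1
t4 = NOT t3 = NOT 1 = 0
t5 = t4 OR in1 = 0 OR 0 = 0
t6 = in3 NAND t1 = 0 NAND 1 = 1
t7 = t5 AND t6 = 0 AND 1 = 0
So t7 = 0 as required.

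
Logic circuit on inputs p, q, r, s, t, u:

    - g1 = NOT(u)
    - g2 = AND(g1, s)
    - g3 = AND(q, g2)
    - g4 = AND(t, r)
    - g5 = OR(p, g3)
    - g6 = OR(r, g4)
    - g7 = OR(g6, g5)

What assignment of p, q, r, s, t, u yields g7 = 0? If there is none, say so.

p=0, q=1, r=0, s=1, t=1, u=1

g7 = OR(g6, g5) must be 0, so both g6 = 0 and g5 = 0.
g6 = OR(r, g4) must be 0, so both r = 0 and g4 = 0.
g5 = OR(p, g3) must be 0, so both p = 0 and g3 = 0.
Check with p=0, q=1, r=0, s=1, t=1, u=1:
g1 = NOT(u) = NOT 1 = 0
g2 = AND(g1, s) = AND(0, 1) = 0
g3 = AND(q, g2) = AND(1, 0) = 0
g4 = AND(t, r) = AND(1, 0) = 0
g5 = OR(p, g3) = OR(0, 0) = 0
g6 = OR(r, g4) = OR(0, 0) = 0
g7 = OR(g6, g5) = OR(0, 0) = 0
So g7 = 0 as required.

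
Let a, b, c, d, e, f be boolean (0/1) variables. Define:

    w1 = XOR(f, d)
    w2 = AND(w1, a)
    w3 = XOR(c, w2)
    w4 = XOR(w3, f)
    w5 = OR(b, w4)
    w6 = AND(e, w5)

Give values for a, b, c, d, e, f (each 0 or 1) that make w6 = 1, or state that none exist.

a=1, b=1, c=1, d=0, e=1, f=0

w6 = AND(e, w5) must be 1, so both e = 1 and w5 = 1.
Check with a=1, b=1, c=1, d=0, e=1, f=0:
w1 = XOR(f, d) = XOR(0, 0) = 0
w2 = AND(w1, a) = AND(0, 1) = 0
w3 = XOR(c, w2) = XOR(1, 0) = 1
w4 = XOR(w3, f) = XOR(1, 0) = 1
w5 = OR(b, w4) = OR(1, 1) = 1
w6 = AND(e, w5) = AND(1, 1) = 1
So w6 = 1 as required.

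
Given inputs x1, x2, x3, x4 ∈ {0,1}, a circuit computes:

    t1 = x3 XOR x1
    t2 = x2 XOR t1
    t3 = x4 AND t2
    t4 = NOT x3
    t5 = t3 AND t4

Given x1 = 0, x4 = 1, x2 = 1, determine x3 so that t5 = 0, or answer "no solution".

x3=1

Check with x1 = 0, x4 = 1, x2 = 1 and x3=1:
t1 = x3 XOR x1 = 1 XOR 0 = 1
t2 = x2 XOR t1 = 1 XOR 1 = 0
t3 = x4 AND t2 = 1 AND 0 = 0
t4 = NOT x3 = NOT 1 = 0
t5 = t3 AND t4 = 0 AND 0 = 0
So t5 = 0.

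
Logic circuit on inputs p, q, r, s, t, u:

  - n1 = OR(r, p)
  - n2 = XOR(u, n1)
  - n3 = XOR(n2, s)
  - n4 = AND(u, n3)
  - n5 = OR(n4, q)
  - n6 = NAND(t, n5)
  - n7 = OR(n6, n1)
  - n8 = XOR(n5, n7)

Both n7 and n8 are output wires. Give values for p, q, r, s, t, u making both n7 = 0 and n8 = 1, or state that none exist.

p=0 q=1 r=0 s=1 t=1 u=1

Check with p=0 q=1 r=0 s=1 t=1 u=1:
n1 = OR(r, p) = OR(0, 0) = 0
n2 = XOR(u, n1) = XOR(1, 0) = 1
n3 = XOR(n2, s) = XOR(1, 1) = 0
n4 = AND(u, n3) = AND(1, 0) = 0
n5 = OR(n4, q) = OR(0, 1) = 1
n6 = NAND(t, n5) = NAND(1, 1) = 0
n7 = OR(n6, n1) = OR(0, 0) = 0
n8 = XOR(n5, n7) = XOR(1, 0) = 1
So n7 = 0 and n8 = 1.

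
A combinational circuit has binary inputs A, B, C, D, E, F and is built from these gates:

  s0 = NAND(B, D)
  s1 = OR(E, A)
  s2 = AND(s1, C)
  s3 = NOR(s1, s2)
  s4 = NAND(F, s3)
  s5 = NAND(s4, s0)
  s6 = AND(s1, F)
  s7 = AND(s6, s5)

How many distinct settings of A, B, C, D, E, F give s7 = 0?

58

s7 = AND(s6, s5) must be 0, so at least one of s6, s5 is 0.
Enumerating the 64 input combinations, 58 give s7 = 0 and 6 give s7 = 1.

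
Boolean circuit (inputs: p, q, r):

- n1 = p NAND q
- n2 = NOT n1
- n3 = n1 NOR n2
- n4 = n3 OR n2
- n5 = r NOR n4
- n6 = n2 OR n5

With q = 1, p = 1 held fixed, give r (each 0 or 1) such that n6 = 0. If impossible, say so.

no solution exists

With q = 1, p = 1 fixed, none of the 2 settings of r give n6 = 0.
For example, with r=1:
n1 = p NAND q = 1 NAND 1 = 0
n2 = NOT n1 = NOT 0 = 1
n3 = n1 NOR n2 = 0 NOR 1 = 0
n4 = n3 OR n2 = 0 OR 1 = 1
n5 = r NOR n4 = 1 NOR 1 = 0
n6 = n2 OR n5 = 1 OR 0 = 1
giving n6 = 1 ≠ 0.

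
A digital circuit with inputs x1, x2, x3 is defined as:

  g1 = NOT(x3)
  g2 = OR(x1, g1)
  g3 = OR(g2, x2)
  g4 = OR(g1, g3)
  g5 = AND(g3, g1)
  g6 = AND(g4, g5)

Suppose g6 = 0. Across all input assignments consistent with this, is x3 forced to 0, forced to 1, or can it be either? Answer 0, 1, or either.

g6 = AND(g4, g5) must be 0, so at least one of g4, g5 is 0.
Every assignment with g6 = 0 has x3 = 1; there are 4 such assignment(s).
  x1=0, x2=0, x3=1
  x1=0, x2=1, x3=1
  x1=1, x2=0, x3=1
  x1=1, x2=1, x3=1

1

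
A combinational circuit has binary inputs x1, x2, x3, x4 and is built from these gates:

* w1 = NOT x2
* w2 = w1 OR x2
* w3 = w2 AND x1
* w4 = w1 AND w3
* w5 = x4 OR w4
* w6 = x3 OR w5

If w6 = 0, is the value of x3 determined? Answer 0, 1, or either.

w6 = x3 OR w5 must be 0, so both x3 = 0 and w5 = 0.
w5 = x4 OR w4 must be 0, so both x4 = 0 and w4 = 0.
Every assignment with w6 = 0 has x3 = 0; there are 3 such assignment(s).
  x1=0, x2=0, x3=0, x4=0
  x1=0, x2=1, x3=0, x4=0
  x1=1, x2=1, x3=0, x4=0

0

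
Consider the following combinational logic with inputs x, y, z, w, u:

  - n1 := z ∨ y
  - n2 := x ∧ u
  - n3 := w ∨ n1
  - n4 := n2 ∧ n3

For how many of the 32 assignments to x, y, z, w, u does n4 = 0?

25

n4 = n2 ∧ n3 must be 0, so at least one of n2, n3 is 0.
Enumerating the 32 input combinations, 25 give n4 = 0 and 7 give n4 = 1.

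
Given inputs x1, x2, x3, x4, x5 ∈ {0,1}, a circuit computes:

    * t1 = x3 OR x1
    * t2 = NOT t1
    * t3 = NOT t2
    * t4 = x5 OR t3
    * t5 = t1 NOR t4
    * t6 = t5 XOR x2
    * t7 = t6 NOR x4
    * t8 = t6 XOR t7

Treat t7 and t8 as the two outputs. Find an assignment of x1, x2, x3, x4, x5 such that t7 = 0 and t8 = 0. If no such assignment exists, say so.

x1=1, x2=0, x3=1, x4=1, x5=0

Check with x1=1, x2=0, x3=1, x4=1, x5=0:
t1 = x3 OR x1 = 1 OR 1 = 1
t2 = NOT t1 = NOT 1 = 0
t3 = NOT t2 = NOT 0 = 1
t4 = x5 OR t3 = 0 OR 1 = 1
t5 = t1 NOR t4 = 1 NOR 1 = 0
t6 = t5 XOR x2 = 0 XOR 0 = 0
t7 = t6 NOR x4 = 0 NOR 1 = 0
t8 = t6 XOR t7 = 0 XOR 0 = 0
So t7 = 0 and t8 = 0.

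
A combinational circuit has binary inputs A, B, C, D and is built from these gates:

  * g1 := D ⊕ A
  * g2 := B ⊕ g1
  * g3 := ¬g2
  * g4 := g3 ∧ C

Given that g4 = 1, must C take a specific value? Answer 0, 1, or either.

g4 = g3 ∧ C must be 1, so both g3 = 1 and C = 1.
Every assignment with g4 = 1 has C = 1; there are 4 such assignment(s).
  A=0, B=0, C=1, D=0
  A=0, B=1, C=1, D=1
  A=1, B=0, C=1, D=1
  A=1, B=1, C=1, D=0

1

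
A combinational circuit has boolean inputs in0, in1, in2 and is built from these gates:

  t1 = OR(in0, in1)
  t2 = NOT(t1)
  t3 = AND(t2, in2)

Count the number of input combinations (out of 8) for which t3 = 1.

1

t3 = AND(t2, in2) must be 1, so both t2 = 1 and in2 = 1.
t2 = NOT(t1) must be 1, so t1 = 0.
t1 = OR(in0, in1) must be 0, so both in0 = 0 and in1 = 0.
Satisfying assignments:
  in0=0, in1=0, in2=1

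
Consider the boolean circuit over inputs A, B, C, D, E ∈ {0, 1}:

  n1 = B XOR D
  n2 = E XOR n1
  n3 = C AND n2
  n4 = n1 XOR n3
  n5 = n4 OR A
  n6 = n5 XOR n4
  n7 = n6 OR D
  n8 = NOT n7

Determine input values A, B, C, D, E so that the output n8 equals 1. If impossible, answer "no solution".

A=1 B=1 C=1 D=0 E=1

n8 = NOT n7 must be 1, so n7 = 0.
n7 = n6 OR D must be 0, so both n6 = 0 and D = 0.
n6 = n5 XOR n4 must be 0, so n5 and n4 are equal.
Check with A=1 B=1 C=1 D=0 E=1:
n1 = B XOR D = 1 XOR 0 = 1
n2 = E XOR n1 = 1 XOR 1 = 0
n3 = C AND n2 = 1 AND 0 = 0
n4 = n1 XOR n3 = 1 XOR 0 = 1
n5 = n4 OR A = 1 OR 1 = 1
n6 = n5 XOR n4 = 1 XOR 1 = 0
n7 = n6 OR D = 0 OR 0 = 0
n8 = NOT n7 = NOT 0 = 1
So n8 = 1 as required.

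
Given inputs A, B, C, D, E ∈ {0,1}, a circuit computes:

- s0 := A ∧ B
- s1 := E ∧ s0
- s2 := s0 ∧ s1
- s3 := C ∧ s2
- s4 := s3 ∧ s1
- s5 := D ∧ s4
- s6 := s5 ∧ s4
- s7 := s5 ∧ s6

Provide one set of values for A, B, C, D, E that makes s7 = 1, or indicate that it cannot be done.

A=1, B=1, C=1, D=1, E=1

s7 = s5 ∧ s6 must be 1, so both s5 = 1 and s6 = 1.
Check with A=1, B=1, C=1, D=1, E=1:
s0 = A ∧ B = 1 ∧ 1 = 1
s1 = E ∧ s0 = 1 ∧ 1 = 1
s2 = s0 ∧ s1 = 1 ∧ 1 = 1
s3 = C ∧ s2 = 1 ∧ 1 = 1
s4 = s3 ∧ s1 = 1 ∧ 1 = 1
s5 = D ∧ s4 = 1 ∧ 1 = 1
s6 = s5 ∧ s4 = 1 ∧ 1 = 1
s7 = s5 ∧ s6 = 1 ∧ 1 = 1
So s7 = 1 as required.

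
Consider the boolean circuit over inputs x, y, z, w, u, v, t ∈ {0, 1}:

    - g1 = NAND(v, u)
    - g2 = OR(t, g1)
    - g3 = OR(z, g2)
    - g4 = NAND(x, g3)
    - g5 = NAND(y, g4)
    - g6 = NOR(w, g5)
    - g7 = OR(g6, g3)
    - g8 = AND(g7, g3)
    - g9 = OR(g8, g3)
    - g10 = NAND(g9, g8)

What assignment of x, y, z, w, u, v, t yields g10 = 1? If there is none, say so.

g10 = NAND(g9, g8) must be 1, so at least one of g9, g8 is 0.
Check with x=1, y=0, z=0, w=1, u=1, v=1, t=0:
g1 = NAND(v, u) = NAND(1, 1) = 0
g2 = OR(t, g1) = OR(0, 0) = 0
g3 = OR(z, g2) = OR(0, 0) = 0
g4 = NAND(x, g3) = NAND(1, 0) = 1
g5 = NAND(y, g4) = NAND(0, 1) = 1
g6 = NOR(w, g5) = NOR(1, 1) = 0
g7 = OR(g6, g3) = OR(0, 0) = 0
g8 = AND(g7, g3) = AND(0, 0) = 0
g9 = OR(g8, g3) = OR(0, 0) = 0
g10 = NAND(g9, g8) = NAND(0, 0) = 1
So g10 = 1 as required.

x=1, y=0, z=0, w=1, u=1, v=1, t=0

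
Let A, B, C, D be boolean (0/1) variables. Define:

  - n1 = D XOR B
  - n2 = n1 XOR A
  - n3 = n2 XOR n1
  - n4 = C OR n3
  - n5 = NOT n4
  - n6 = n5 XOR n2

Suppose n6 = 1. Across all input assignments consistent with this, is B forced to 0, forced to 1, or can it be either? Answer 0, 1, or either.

Both values of B occur among assignments with n6 = 1:
  B=0: A=0, B=0, C=0, D=0
  B=1: A=0, B=1, C=0, D=1

either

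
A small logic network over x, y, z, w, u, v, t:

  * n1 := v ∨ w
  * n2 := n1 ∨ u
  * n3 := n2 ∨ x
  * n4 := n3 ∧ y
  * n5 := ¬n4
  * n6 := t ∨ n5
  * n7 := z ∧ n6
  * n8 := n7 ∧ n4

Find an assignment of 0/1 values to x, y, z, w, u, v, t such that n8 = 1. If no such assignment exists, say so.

x=1 y=1 z=1 w=0 u=0 v=0 t=1

n8 = n7 ∧ n4 must be 1, so both n7 = 1 and n4 = 1.
Check with x=1 y=1 z=1 w=0 u=0 v=0 t=1:
n1 = v ∨ w = 0 ∨ 0 = 0
n2 = n1 ∨ u = 0 ∨ 0 = 0
n3 = n2 ∨ x = 0 ∨ 1 = 1
n4 = n3 ∧ y = 1 ∧ 1 = 1
n5 = ¬n4 = ¬1 = 0
n6 = t ∨ n5 = 1 ∨ 0 = 1
n7 = z ∧ n6 = 1 ∧ 1 = 1
n8 = n7 ∧ n4 = 1 ∧ 1 = 1
So n8 = 1 as required.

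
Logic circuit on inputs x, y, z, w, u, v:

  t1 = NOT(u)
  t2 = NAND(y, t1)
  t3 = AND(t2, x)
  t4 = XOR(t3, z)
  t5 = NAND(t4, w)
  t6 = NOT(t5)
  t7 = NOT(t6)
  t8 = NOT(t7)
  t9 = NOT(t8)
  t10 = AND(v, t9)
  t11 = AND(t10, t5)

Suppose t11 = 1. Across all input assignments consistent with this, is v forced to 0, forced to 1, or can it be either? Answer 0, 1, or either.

t11 = AND(t10, t5) must be 1, so both t10 = 1 and t5 = 1.
t10 = AND(v, t9) must be 1, so both v = 1 and t9 = 1.
t5 = NAND(t4, w) must be 1, so at least one of t4, w is 0.
Every assignment with t11 = 1 has v = 1; there are 24 such assignment(s).

1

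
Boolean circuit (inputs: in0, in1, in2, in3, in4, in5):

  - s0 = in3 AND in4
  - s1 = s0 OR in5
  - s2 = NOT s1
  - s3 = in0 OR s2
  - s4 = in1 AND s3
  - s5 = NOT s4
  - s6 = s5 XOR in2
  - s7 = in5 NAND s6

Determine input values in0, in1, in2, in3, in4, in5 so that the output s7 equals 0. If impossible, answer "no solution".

in0=1, in1=0, in2=0, in3=1, in4=0, in5=1

Check with in0=1, in1=0, in2=0, in3=1, in4=0, in5=1:
s0 = in3 AND in4 = 1 AND 0 = 0
s1 = s0 OR in5 = 0 OR 1 = 1
s2 = NOT s1 = NOT 1 = 0
s3 = in0 OR s2 = 1 OR 0 = 1
s4 = in1 AND s3 = 0 AND 1 = 0
s5 = NOT s4 = NOT 0 = 1
s6 = s5 XOR in2 = 1 XOR 0 = 1
s7 = in5 NAND s6 = 1 NAND 1 = 0
So s7 = 0 as required.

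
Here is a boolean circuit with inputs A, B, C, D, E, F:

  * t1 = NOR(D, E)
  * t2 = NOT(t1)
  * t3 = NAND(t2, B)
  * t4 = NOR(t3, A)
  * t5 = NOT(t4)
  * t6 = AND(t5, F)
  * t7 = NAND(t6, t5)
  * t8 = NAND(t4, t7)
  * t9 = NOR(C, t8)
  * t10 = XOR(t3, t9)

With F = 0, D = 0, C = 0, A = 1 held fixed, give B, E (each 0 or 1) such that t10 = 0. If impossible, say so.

t10 = XOR(t3, t9) must be 0, so t3 and t9 are equal.
Check with F = 0, D = 0, C = 0, A = 1 and B=1, E=1:
t1 = NOR(D, E) = NOR(0, 1) = 0
t2 = NOT(t1) = NOT 0 = 1
t3 = NAND(t2, B) = NAND(1, 1) = 0
t4 = NOR(t3, A) = NOR(0, 1) = 0
t5 = NOT(t4) = NOT 0 = 1
t6 = AND(t5, F) = AND(1, 0) = 0
t7 = NAND(t6, t5) = NAND(0, 1) = 1
t8 = NAND(t4, t7) = NAND(0, 1) = 1
t9 = NOR(C, t8) = NOR(0, 1) = 0
t10 = XOR(t3, t9) = XOR(0, 0) = 0
So t10 = 0.

B=1, E=1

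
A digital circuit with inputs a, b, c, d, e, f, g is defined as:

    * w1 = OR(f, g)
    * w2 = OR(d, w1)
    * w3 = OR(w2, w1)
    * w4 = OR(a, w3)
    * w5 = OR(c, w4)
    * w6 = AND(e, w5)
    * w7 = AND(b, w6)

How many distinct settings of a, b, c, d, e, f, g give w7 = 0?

w7 = AND(b, w6) must be 0, so at least one of b, w6 is 0.
Enumerating the 128 input combinations, 97 give w7 = 0 and 31 give w7 = 1.

97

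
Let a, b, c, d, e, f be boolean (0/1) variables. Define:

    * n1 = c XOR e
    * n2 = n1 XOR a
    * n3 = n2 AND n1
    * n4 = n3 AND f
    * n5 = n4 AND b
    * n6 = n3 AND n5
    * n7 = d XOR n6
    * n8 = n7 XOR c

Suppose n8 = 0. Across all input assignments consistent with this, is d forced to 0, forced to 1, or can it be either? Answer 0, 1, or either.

Both values of d occur among assignments with n8 = 0:
  d=0: a=0, b=0, c=0, d=0, e=0, f=0
  d=1: a=0, b=0, c=1, d=1, e=0, f=0

either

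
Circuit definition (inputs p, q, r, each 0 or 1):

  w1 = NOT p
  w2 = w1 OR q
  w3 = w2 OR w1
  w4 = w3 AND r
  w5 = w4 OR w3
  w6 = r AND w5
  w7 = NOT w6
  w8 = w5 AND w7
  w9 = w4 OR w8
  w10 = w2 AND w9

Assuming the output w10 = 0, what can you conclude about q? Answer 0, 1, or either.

w10 = w2 AND w9 must be 0, so at least one of w2, w9 is 0.
Every assignment with w10 = 0 has q = 0; there are 2 such assignment(s).
  p=1, q=0, r=0
  p=1, q=0, r=1

0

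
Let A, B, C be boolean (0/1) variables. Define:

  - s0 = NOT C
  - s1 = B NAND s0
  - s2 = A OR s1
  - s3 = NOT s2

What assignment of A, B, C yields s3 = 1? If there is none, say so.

A=0, B=1, C=0

s3 = NOT s2 must be 1, so s2 = 0.
s2 = A OR s1 must be 0, so both A = 0 and s1 = 0.
s1 = B NAND s0 must be 0, so both B = 1 and s0 = 1.
Check with A=0, B=1, C=0:
s0 = NOT C = NOT 0 = 1
s1 = B NAND s0 = 1 NAND 1 = 0
s2 = A OR s1 = 0 OR 0 = 0
s3 = NOT s2 = NOT 0 = 1
So s3 = 1 as required.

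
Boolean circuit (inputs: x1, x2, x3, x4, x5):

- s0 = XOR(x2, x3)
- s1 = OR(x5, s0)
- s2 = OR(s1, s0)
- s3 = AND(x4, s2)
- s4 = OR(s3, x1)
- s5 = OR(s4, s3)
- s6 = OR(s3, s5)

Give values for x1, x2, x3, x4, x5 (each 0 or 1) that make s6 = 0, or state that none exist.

x1=0 x2=0 x3=1 x4=0 x5=1

s6 = OR(s3, s5) must be 0, so both s3 = 0 and s5 = 0.
s3 = AND(x4, s2) must be 0, so at least one of x4, s2 is 0.
Check with x1=0 x2=0 x3=1 x4=0 x5=1:
s0 = XOR(x2, x3) = XOR(0, 1) = 1
s1 = OR(x5, s0) = OR(1, 1) = 1
s2 = OR(s1, s0) = OR(1, 1) = 1
s3 = AND(x4, s2) = AND(0, 1) = 0
s4 = OR(s3, x1) = OR(0, 0) = 0
s5 = OR(s4, s3) = OR(0, 0) = 0
s6 = OR(s3, s5) = OR(0, 0) = 0
So s6 = 0 as required.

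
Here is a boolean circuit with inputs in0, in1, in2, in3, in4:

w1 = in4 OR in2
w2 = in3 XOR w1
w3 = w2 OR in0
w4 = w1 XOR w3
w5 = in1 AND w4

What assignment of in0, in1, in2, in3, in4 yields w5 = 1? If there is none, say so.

w5 = in1 AND w4 must be 1, so both in1 = 1 and w4 = 1.
Check with in0=0 in1=1 in2=0 in3=1 in4=0:
w1 = in4 OR in2 = 0 OR 0 = 0
w2 = in3 XOR w1 = 1 XOR 0 = 1
w3 = w2 OR in0 = 1 OR 0 = 1
w4 = w1 XOR w3 = 0 XOR 1 = 1
w5 = in1 AND w4 = 1 AND 1 = 1
So w5 = 1 as required.

in0=0 in1=1 in2=0 in3=1 in4=0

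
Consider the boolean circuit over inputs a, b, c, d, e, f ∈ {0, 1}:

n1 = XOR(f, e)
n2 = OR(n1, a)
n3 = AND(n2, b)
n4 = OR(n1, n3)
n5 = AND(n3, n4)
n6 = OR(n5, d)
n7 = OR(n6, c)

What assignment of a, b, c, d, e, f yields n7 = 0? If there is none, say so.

a=0, b=0, c=0, d=0, e=1, f=1

n7 = OR(n6, c) must be 0, so both n6 = 0 and c = 0.
n6 = OR(n5, d) must be 0, so both n5 = 0 and d = 0.
Check with a=0, b=0, c=0, d=0, e=1, f=1:
n1 = XOR(f, e) = XOR(1, 1) = 0
n2 = OR(n1, a) = OR(0, 0) = 0
n3 = AND(n2, b) = AND(0, 0) = 0
n4 = OR(n1, n3) = OR(0, 0) = 0
n5 = AND(n3, n4) = AND(0, 0) = 0
n6 = OR(n5, d) = OR(0, 0) = 0
n7 = OR(n6, c) = OR(0, 0) = 0
So n7 = 0 as required.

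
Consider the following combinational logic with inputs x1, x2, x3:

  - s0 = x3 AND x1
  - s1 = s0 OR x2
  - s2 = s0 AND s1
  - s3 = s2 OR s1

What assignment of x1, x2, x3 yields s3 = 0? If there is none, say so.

s3 = s2 OR s1 must be 0, so both s2 = 0 and s1 = 0.
s2 = s0 AND s1 must be 0, so at least one of s0, s1 is 0.
Check with x1=1, x2=0, x3=0:
s0 = x3 AND x1 = 0 AND 1 = 0
s1 = s0 OR x2 = 0 OR 0 = 0
s2 = s0 AND s1 = 0 AND 0 = 0
s3 = s2 OR s1 = 0 OR 0 = 0
So s3 = 0 as required.

x1=1, x2=0, x3=0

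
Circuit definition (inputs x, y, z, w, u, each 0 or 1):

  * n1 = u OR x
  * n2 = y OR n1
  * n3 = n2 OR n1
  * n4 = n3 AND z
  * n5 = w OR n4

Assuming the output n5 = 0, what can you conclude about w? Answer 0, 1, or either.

n5 = w OR n4 must be 0, so both w = 0 and n4 = 0.
n4 = n3 AND z must be 0, so at least one of n3, z is 0.
Every assignment with n5 = 0 has w = 0; there are 9 such assignment(s).

0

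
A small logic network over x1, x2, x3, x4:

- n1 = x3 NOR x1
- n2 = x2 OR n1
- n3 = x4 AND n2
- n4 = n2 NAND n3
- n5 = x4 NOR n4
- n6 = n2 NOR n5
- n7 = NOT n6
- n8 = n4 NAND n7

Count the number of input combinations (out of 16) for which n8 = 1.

n8 = n4 NAND n7 must be 1, so at least one of n4, n7 is 0.
Enumerating the 16 input combinations, 11 give n8 = 1 and 5 give n8 = 0.

11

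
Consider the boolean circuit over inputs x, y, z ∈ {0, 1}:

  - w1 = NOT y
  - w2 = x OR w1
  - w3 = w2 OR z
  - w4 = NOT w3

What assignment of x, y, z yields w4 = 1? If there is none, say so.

x=0, y=1, z=0

Check with x=0, y=1, z=0:
w1 = NOT y = NOT 1 = 0
w2 = x OR w1 = 0 OR 0 = 0
w3 = w2 OR z = 0 OR 0 = 0
w4 = NOT w3 = NOT 0 = 1
So w4 = 1 as required.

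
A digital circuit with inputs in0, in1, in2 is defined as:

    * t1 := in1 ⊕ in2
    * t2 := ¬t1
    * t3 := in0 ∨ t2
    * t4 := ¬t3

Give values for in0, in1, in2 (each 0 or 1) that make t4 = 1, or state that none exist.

t4 = ¬t3 must be 1, so t3 = 0.
t3 = in0 ∨ t2 must be 0, so both in0 = 0 and t2 = 0.
t2 = ¬t1 must be 0, so t1 = 1.
Check with in0=0, in1=1, in2=0:
t1 = in1 ⊕ in2 = 1 ⊕ 0 = 1
t2 = ¬t1 = ¬1 = 0
t3 = in0 ∨ t2 = 0 ∨ 0 = 0
t4 = ¬t3 = ¬0 = 1
So t4 = 1 as required.

in0=0, in1=1, in2=0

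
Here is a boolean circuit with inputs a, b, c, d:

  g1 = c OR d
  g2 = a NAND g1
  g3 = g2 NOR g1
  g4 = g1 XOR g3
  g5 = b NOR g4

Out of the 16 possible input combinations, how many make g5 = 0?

g5 = b NOR g4 must be 0, so at least one of b, g4 is 1.
Enumerating the 16 input combinations, 14 give g5 = 0 and 2 give g5 = 1.

14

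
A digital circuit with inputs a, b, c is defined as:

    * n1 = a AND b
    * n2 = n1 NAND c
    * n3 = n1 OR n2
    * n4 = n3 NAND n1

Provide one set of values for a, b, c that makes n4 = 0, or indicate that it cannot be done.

Check with a=1 b=1 c=0:
n1 = a AND b = 1 AND 1 = 1
n2 = n1 NAND c = 1 NAND 0 = 1
n3 = n1 OR n2 = 1 OR 1 = 1
n4 = n3 NAND n1 = 1 NAND 1 = 0
So n4 = 0 as required.

a=1 b=1 c=0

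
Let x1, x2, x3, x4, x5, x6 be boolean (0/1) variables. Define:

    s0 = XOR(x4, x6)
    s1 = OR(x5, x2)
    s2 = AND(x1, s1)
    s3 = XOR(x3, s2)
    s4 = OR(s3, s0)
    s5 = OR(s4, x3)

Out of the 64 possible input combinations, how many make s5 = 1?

54

s5 = OR(s4, x3) must be 1, so at least one of s4, x3 is 1.
Enumerating the 64 input combinations, 54 give s5 = 1 and 10 give s5 = 0.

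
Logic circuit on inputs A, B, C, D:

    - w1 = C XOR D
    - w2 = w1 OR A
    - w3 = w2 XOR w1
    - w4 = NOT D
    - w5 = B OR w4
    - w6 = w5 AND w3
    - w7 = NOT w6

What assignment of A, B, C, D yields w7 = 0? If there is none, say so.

A=1, B=1, C=0, D=0

w7 = NOT w6 must be 0, so w6 = 1.
w6 = w5 AND w3 must be 1, so both w5 = 1 and w3 = 1.
w5 = B OR w4 must be 1, so at least one of B, w4 is 1.
Check with A=1, B=1, C=0, D=0:
w1 = C XOR D = 0 XOR 0 = 0
w2 = w1 OR A = 0 OR 1 = 1
w3 = w2 XOR w1 = 1 XOR 0 = 1
w4 = NOT D = NOT 0 = 1
w5 = B OR w4 = 1 OR 1 = 1
w6 = w5 AND w3 = 1 AND 1 = 1
w7 = NOT w6 = NOT 1 = 0
So w7 = 0 as required.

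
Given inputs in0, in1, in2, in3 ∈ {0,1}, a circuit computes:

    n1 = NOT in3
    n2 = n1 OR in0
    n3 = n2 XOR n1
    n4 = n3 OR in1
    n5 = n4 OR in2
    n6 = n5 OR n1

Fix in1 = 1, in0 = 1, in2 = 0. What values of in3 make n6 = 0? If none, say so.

no solution exists

With in1 = 1, in0 = 1, in2 = 0 fixed, none of the 2 settings of in3 give n6 = 0.
For example, with in3=1:
n1 = NOT in3 = NOT 1 = 0
n2 = n1 OR in0 = 0 OR 1 = 1
n3 = n2 XOR n1 = 1 XOR 0 = 1
n4 = n3 OR in1 = 1 OR 1 = 1
n5 = n4 OR in2 = 1 OR 0 = 1
n6 = n5 OR n1 = 1 OR 0 = 1
giving n6 = 1 ≠ 0.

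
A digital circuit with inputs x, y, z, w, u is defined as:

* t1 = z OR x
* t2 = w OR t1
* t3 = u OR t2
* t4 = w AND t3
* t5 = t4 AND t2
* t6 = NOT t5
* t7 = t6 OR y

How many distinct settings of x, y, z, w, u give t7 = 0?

8

t7 = t6 OR y must be 0, so both t6 = 0 and y = 0.
t6 = NOT t5 must be 0, so t5 = 1.
Enumerating the 32 input combinations, 8 give t7 = 0 and 24 give t7 = 1.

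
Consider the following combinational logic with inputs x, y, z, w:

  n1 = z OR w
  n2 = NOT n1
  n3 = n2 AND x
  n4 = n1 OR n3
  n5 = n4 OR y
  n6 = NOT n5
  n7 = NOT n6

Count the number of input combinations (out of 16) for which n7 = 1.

n7 = NOT n6 must be 1, so n6 = 0.
n6 = NOT n5 must be 0, so n5 = 1.
n5 = n4 OR y must be 1, so at least one of n4, y is 1.
Enumerating the 16 input combinations, 15 give n7 = 1 and 1 give n7 = 0.

15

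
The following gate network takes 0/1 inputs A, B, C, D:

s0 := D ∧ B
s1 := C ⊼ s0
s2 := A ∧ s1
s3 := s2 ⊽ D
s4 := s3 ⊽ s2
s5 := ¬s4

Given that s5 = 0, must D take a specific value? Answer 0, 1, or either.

1

s5 = ¬s4 must be 0, so s4 = 1.
s4 = s3 ⊽ s2 must be 1, so both s3 = 0 and s2 = 0.
s3 = s2 ⊽ D must be 0, so at least one of s2, D is 1.
Every assignment with s5 = 0 has D = 1; there are 5 such assignment(s).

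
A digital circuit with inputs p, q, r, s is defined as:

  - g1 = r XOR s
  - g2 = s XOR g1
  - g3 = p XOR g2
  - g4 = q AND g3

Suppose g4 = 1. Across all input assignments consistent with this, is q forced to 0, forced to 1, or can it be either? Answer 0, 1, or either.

g4 = q AND g3 must be 1, so both q = 1 and g3 = 1.
Every assignment with g4 = 1 has q = 1; there are 4 such assignment(s).
  p=0, q=1, r=1, s=0
  p=0, q=1, r=1, s=1
  p=1, q=1, r=0, s=0
  p=1, q=1, r=0, s=1

1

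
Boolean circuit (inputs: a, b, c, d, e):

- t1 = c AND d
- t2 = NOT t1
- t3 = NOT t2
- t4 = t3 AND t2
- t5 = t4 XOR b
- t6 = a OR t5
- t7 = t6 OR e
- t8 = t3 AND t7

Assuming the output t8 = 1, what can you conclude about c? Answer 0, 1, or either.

1

t8 = t3 AND t7 must be 1, so both t3 = 1 and t7 = 1.
Every assignment with t8 = 1 has c = 1; there are 7 such assignment(s).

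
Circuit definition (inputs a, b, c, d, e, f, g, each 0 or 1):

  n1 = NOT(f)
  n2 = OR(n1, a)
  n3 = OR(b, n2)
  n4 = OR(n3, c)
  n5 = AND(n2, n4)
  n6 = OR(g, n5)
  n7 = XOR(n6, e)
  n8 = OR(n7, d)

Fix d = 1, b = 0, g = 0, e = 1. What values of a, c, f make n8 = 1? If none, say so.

n8 = OR(n7, d) must be 1, so at least one of n7, d is 1.
Check with d = 1, b = 0, g = 0, e = 1 and a=1, c=0, f=1:
n1 = NOT(f) = NOT 1 = 0
n2 = OR(n1, a) = OR(0, 1) = 1
n3 = OR(b, n2) = OR(0, 1) = 1
n4 = OR(n3, c) = OR(1, 0) = 1
n5 = AND(n2, n4) = AND(1, 1) = 1
n6 = OR(g, n5) = OR(0, 1) = 1
n7 = XOR(n6, e) = XOR(1, 1) = 0
n8 = OR(n7, d) = OR(0, 1) = 1
So n8 = 1.

a=1, c=0, f=1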